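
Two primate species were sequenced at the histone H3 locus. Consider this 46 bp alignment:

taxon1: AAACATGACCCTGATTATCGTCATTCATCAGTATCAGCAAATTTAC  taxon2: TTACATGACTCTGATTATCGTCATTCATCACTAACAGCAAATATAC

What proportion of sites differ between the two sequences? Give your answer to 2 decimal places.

0.13

The sequences differ at 6 of 46 positions (sites 1, 2, 10, 31, 34, 43).
p = 6/46 = 0.130434… ≈ 0.13 (to 2 d.p.).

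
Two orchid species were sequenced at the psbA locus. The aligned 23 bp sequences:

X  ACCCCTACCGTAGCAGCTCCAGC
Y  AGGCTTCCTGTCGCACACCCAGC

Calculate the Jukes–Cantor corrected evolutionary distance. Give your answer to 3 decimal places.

0.553

The sequences differ at 9 of 23 sites (2, 3, 5, 7, 9, 12, 16, 17, 18), so p = 9/23 ≈ 0.391304.
d = −(3/4) ln(1 − 4p/3) = −0.75 ln(1 − 0.521739) = −0.75 ln(0.478261)
  = −0.75 × (-0.737599) = 0.553199 substitutions/site.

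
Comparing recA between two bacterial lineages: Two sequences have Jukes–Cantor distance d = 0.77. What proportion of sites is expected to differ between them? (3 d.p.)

0.481

p = (3/4)(1 − e^(−4d/3)) = 0.75 × (1 − e^(-1.026667)) = 0.75 × (1 − 0.358199) = 0.481351.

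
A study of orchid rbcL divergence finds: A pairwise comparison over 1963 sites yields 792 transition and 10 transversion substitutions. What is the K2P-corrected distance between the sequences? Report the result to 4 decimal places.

P = 792/1963 ≈ 0.403464 and Q = 10/1963 ≈ 0.005094.
Under the Kimura two-parameter model, d = −½ ln(1 − 2P − Q) − ¼ ln(1 − 2Q).
1 − 2P − Q = 0.187978, giving −½ ln(0.187978) = 0.835715.
1 − 2Q = 0.989812, giving −¼ ln(0.989812) = 0.002560.
d = 0.835715 + 0.002560 = 0.838275.

0.8383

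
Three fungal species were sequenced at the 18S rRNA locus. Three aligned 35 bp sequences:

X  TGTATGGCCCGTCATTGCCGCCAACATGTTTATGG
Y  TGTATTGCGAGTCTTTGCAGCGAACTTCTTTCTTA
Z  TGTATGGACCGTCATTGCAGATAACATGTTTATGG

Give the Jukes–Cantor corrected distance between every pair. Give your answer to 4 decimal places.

X–Y: 11/35 sites differ → p ≈ 0.314286, d = −0.75 ln(1 − 0.419048) = 0.407315 ≈ 0.4073.
X–Z: 4/35 sites differ → p ≈ 0.114286, d = −0.75 ln(1 − 0.152381) = 0.123993 ≈ 0.1240.
Y–Z: 12/35 sites differ → p ≈ 0.342857, d = −0.75 ln(1 − 0.457143) = 0.458182 ≈ 0.4582.

d(X,Y) = 0.4073, d(X,Z) = 0.1240, d(Y,Z) = 0.4582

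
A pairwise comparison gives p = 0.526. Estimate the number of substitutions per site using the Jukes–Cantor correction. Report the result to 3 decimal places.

d = −(3/4) ln(1 − 4p/3) = −0.75 ln(1 − 0.701333) = −0.75 ln(0.298667)
  = −0.75 × (-1.208426) = 0.906320 substitutions/site.

0.906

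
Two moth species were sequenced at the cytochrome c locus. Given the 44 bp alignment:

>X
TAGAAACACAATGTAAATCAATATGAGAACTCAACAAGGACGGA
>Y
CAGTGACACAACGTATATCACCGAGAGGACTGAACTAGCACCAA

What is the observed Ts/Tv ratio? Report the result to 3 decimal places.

Transitions are A↔G and C↔T; transversions are all other mismatches.
Transitions: 7. Transversions: 8.
R = 7/8 = 0.875.

0.875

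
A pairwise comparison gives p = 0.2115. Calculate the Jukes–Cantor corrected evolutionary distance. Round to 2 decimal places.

d = −(3/4) ln(1 − 4p/3) = −0.75 ln(1 − 0.282) = −0.75 ln(0.718)
  = −0.75 × (-0.331286) = 0.248465 substitutions/site.

0.25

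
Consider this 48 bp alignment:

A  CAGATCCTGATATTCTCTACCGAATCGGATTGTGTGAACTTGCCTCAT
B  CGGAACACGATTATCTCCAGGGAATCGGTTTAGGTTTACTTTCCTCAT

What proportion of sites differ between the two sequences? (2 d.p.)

0.31

The sequences differ at 15 of 48 positions.
p = 15/48 = 0.3125 ≈ 0.31 (to 2 d.p.).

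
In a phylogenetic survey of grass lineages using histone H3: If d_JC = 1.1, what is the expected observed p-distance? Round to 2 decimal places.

0.58

p = (3/4)(1 − e^(−4d/3)) = 0.75 × (1 − e^(-1.466667)) = 0.75 × (1 − 0.230693) = 0.576980.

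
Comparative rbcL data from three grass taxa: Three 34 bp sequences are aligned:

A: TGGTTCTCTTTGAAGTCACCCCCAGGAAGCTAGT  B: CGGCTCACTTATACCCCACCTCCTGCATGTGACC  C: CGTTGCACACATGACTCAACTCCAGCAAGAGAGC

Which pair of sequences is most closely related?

A–B: 16/34 differ, p = 0.471, d = 0.741.
A–C: 16/34 differ, p = 0.471, d = 0.741.
B–C: 13/34 differ, p = 0.382, d = 0.535.
The smallest distance is between B and C.

B and C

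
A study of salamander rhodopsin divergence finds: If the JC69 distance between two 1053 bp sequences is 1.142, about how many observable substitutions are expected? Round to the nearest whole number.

Invert JC69: p = (3/4)(1 − e^(−4d/3)) = 0.75 × (1 − e^(-1.522667)) = 0.75 × (1 − 0.218129) = 0.586403.
Expected differing sites = pL ≈ 0.586403 × 1053 = 617.482359 ≈ 617.

617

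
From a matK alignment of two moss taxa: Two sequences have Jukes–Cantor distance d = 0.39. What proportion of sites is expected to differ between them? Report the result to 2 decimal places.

0.30

p = (3/4)(1 − e^(−4d/3)) = 0.75 × (1 − e^(-0.52)) = 0.75 × (1 − 0.594521) = 0.304109.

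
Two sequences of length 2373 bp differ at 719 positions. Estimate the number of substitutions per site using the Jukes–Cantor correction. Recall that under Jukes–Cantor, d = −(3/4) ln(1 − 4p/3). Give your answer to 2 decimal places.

p = 719/2373 ≈ 0.302992.
d = −(3/4) ln(1 − 4p/3) = −0.75 ln(1 − 0.403989) = −0.75 ln(0.596011)
  = −0.75 × (-0.517496) = 0.388122 substitutions/site.

0.39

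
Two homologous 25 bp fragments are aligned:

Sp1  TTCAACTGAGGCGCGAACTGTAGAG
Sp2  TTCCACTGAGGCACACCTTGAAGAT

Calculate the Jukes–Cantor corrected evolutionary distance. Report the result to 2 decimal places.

The sequences differ at 8 of 25 sites (4, 13, 15, 16, 17, 18, 21, 25), so p = 8/25 = 0.32.
d = −(3/4) ln(1 − 4p/3) = −0.75 ln(1 − 0.426667) = −0.75 ln(0.573333)
  = −0.75 × (-0.556289) = 0.417217 substitutions/site.

0.42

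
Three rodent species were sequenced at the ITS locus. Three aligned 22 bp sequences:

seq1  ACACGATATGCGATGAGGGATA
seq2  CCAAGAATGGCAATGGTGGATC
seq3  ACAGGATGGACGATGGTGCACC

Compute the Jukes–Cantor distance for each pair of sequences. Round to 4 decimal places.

seq1–seq2: 9/22 sites differ → p ≈ 0.409091, d = −0.75 ln(1 − 0.545455) = 0.591344 ≈ 0.5913.
seq1–seq3: 9/22 sites differ → p ≈ 0.409091, d = −0.75 ln(1 − 0.545455) = 0.591344 ≈ 0.5913.
seq2–seq3: 8/22 sites differ → p ≈ 0.363636, d = −0.75 ln(1 − 0.484848) = 0.497470 ≈ 0.4975.

d(seq1,seq2) = 0.5913, d(seq1,seq3) = 0.5913, d(seq2,seq3) = 0.4975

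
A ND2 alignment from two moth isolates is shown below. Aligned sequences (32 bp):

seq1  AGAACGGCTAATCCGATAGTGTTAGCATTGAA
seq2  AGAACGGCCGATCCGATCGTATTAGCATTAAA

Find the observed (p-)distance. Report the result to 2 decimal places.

0.16

The sequences differ at 5 of 32 positions (sites 9, 10, 18, 21, 30).
p = 5/32 = 0.15625 ≈ 0.16 (to 2 d.p.).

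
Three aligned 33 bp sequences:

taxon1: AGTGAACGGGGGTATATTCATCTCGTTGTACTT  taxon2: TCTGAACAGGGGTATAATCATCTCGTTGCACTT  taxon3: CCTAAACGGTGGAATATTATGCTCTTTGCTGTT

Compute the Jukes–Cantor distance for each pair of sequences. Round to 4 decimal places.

taxon1–taxon2: 5/33 sites differ → p ≈ 0.151515, d = −0.75 ln(1 − 0.20202) = 0.169254 ≈ 0.1693.
taxon1–taxon3: 12/33 sites differ → p ≈ 0.363636, d = −0.75 ln(1 − 0.484848) = 0.497470 ≈ 0.4975.
taxon2–taxon3: 12/33 sites differ → p ≈ 0.363636, d = −0.75 ln(1 − 0.484848) = 0.497470 ≈ 0.4975.

d(taxon1,taxon2) = 0.1693, d(taxon1,taxon3) = 0.4975, d(taxon2,taxon3) = 0.4975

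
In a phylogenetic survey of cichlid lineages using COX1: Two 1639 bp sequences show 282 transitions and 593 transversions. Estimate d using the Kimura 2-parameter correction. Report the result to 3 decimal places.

P = 282/1639 ≈ 0.172056 and Q = 593/1639 ≈ 0.361806.
Under the Kimura two-parameter model, d = −½ ln(1 − 2P − Q) − ¼ ln(1 − 2Q).
1 − 2P − Q = 0.294082, giving −½ ln(0.294082) = 0.611948.
1 − 2Q = 0.276388, giving −¼ ln(0.276388) = 0.321487.
d = 0.611948 + 0.321487 = 0.933435.

0.933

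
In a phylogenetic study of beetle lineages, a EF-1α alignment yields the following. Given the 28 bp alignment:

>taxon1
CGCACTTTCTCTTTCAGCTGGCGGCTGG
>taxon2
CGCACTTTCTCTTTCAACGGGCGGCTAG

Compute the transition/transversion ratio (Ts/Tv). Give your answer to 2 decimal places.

2.00

Transitions are A↔G and C↔T; transversions are all other mismatches.
Transitions: 2. Transversions: 1.
R = 2/1 = 2.00.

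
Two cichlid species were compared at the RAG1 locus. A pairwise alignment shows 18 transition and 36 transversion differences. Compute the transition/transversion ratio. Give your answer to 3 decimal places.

0.500

R = 18/36 = 0.500.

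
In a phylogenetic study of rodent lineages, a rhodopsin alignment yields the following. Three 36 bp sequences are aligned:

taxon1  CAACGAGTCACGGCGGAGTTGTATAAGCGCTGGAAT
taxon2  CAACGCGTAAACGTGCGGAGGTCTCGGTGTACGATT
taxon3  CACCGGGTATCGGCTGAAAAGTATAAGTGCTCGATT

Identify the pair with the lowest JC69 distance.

taxon1 and taxon3

taxon1–taxon2: 17/36 differ, p = 0.472, d = 0.745.
taxon1–taxon3: 11/36 differ, p = 0.306, d = 0.392.
taxon2–taxon3: 16/36 differ, p = 0.444, d = 0.673.
The smallest distance is between taxon1 and taxon3.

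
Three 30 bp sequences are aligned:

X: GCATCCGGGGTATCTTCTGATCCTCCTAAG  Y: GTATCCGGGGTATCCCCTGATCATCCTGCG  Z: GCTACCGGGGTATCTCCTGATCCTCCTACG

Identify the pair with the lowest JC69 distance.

X–Y: 6/30 differ, p = 0.200, d = 0.233.
X–Z: 4/30 differ, p = 0.133, d = 0.147.
Y–Z: 6/30 differ, p = 0.200, d = 0.233.
The smallest distance is between X and Z.

X and Z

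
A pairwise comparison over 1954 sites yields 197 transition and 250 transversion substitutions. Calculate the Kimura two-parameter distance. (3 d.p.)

0.274

P = 197/1954 ≈ 0.100819 and Q = 250/1954 ≈ 0.127943.
Under the Kimura two-parameter model, d = −½ ln(1 − 2P − Q) − ¼ ln(1 − 2Q).
1 − 2P − Q = 0.670419, giving −½ ln(0.670419) = 0.199926.
1 − 2Q = 0.744114, giving −¼ ln(0.744114) = 0.073890.
d = 0.199926 + 0.073890 = 0.273816.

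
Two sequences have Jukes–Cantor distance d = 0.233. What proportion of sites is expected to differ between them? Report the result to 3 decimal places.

0.200

p = (3/4)(1 − e^(−4d/3)) = 0.75 × (1 − e^(-0.310667)) = 0.75 × (1 − 0.732958) = 0.200282.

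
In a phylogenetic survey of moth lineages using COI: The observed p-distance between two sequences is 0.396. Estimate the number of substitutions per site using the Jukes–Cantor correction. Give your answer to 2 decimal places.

0.56

d = −(3/4) ln(1 − 4p/3) = −0.75 ln(1 − 0.528) = −0.75 ln(0.472)
  = −0.75 × (-0.750776) = 0.563082 substitutions/site.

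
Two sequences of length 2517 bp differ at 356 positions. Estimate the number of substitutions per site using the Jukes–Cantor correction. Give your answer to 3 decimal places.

p = 356/2517 ≈ 0.141438.
d = −(3/4) ln(1 − 4p/3) = −0.75 ln(1 − 0.188584) = −0.75 ln(0.811416)
  = −0.75 × (-0.208974) = 0.156731 substitutions/site.

0.157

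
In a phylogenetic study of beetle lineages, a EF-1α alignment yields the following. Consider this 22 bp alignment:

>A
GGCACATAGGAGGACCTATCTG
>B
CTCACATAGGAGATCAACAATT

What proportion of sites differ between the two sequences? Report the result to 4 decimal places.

0.4545

The sequences differ at 10 of 22 positions (sites 1, 2, 13, 14, 16, 17, 18, 19, 20, 22).
p = 10/22 = 0.454545… ≈ 0.4545 (to 4 d.p.).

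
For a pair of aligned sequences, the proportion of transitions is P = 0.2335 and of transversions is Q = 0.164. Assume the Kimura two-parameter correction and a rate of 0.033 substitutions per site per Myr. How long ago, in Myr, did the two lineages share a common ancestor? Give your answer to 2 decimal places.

Under the Kimura two-parameter model, d = −½ ln(1 − 2P − Q) − ¼ ln(1 − 2Q).
1 − 2P − Q = 0.369, giving −½ ln(0.369) = 0.498479.
1 − 2Q = 0.672, giving −¼ ln(0.672) = 0.099374.
d = 0.498479 + 0.099374 = 0.597853.
Under a molecular clock d = 2μt, so t = d/(2μ) = 0.597853 / (2 × 0.033) = 9.06 Myr.

9.06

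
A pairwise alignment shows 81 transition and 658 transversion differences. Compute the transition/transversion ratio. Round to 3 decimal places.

0.123

R = 81/658 = 0.123100… ≈ 0.123 (to 3 d.p.).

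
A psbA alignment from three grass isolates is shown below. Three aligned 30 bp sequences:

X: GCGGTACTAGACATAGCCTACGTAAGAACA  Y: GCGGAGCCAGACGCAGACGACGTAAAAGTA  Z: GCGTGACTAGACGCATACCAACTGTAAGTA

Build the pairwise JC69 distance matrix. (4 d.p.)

d(X,Y) = 0.4408, d(X,Z) = 0.7301, d(Y,Z) = 0.4408

X–Y: 10/30 sites differ → p ≈ 0.333333, d = −0.75 ln(1 − 0.444444) = 0.440839 ≈ 0.4408.
X–Z: 14/30 sites differ → p ≈ 0.466667, d = −0.75 ln(1 − 0.622223) = 0.730088 ≈ 0.7301.
Y–Z: 10/30 sites differ → p ≈ 0.333333, d = −0.75 ln(1 − 0.444444) = 0.440839 ≈ 0.4408.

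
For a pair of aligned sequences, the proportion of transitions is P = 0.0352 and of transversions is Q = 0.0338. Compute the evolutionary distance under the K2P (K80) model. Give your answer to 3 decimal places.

Under the Kimura two-parameter model, d = −½ ln(1 − 2P − Q) − ¼ ln(1 − 2Q).
1 − 2P − Q = 0.8958, giving −½ ln(0.8958) = 0.055019.
1 − 2Q = 0.9324, giving −¼ ln(0.9324) = 0.017498.
d = 0.055019 + 0.017498 = 0.072517.

0.073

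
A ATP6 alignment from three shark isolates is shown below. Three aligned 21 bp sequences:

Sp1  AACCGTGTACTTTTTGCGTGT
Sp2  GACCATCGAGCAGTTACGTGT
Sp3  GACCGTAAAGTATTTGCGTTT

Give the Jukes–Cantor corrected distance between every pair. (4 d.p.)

Sp1–Sp2: 9/21 sites differ → p ≈ 0.428571, d = −0.75 ln(1 − 0.571428) = 0.635472 ≈ 0.6355.
Sp1–Sp3: 6/21 sites differ → p ≈ 0.285714, d = −0.75 ln(1 − 0.380952) = 0.359679 ≈ 0.3597.
Sp2–Sp3: 7/21 sites differ → p ≈ 0.333333, d = −0.75 ln(1 − 0.444444) = 0.440839 ≈ 0.4408.

d(Sp1,Sp2) = 0.6355, d(Sp1,Sp3) = 0.3597, d(Sp2,Sp3) = 0.4408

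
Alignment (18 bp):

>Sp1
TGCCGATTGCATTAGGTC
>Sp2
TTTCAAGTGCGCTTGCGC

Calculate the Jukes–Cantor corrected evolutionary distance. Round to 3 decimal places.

0.824

The sequences differ at 9 of 18 sites (2, 3, 5, 7, 11, 12, 14, 16, 17), so p = 9/18 = 0.5.
d = −(3/4) ln(1 − 4p/3) = −0.75 ln(1 − 0.666667) = −0.75 ln(0.333333)
  = −0.75 × (-1.098613) = 0.823960 substitutions/site.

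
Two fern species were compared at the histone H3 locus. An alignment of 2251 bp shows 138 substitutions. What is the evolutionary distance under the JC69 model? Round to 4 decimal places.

p = 138/2251 ≈ 0.061306.
d = −(3/4) ln(1 − 4p/3) = −0.75 ln(1 − 0.081741) = −0.75 ln(0.918259)
  = −0.75 × (-0.085276) = 0.063957 substitutions/site.

0.0640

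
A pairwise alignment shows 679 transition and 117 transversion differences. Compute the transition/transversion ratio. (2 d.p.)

5.80

R = 679/117 = 5.803418… ≈ 5.80 (to 2 d.p.).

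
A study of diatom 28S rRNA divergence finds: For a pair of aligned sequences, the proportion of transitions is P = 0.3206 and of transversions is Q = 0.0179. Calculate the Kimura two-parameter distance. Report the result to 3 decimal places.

0.547

Under the Kimura two-parameter model, d = −½ ln(1 − 2P − Q) − ¼ ln(1 − 2Q).
1 − 2P − Q = 0.3409, giving −½ ln(0.3409) = 0.538083.
1 − 2Q = 0.9642, giving −¼ ln(0.9642) = 0.009114.
d = 0.538083 + 0.009114 = 0.547197.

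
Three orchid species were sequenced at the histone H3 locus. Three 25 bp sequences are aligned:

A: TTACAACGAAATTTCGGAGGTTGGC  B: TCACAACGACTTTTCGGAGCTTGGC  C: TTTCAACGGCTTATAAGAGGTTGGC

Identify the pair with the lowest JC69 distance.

A–B: 4/25 differ, p = 0.160, d = 0.180.
A–C: 7/25 differ, p = 0.280, d = 0.351.
B–C: 7/25 differ, p = 0.280, d = 0.351.
The smallest distance is between A and B.

A and B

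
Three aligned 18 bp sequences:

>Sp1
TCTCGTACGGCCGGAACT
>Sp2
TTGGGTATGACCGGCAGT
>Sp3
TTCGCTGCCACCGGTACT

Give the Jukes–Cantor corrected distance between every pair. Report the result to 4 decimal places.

Sp1–Sp2: 7/18 sites differ → p ≈ 0.388889, d = −0.75 ln(1 − 0.518519) = 0.548166 ≈ 0.5482.
Sp1–Sp3: 8/18 sites differ → p ≈ 0.444444, d = −0.75 ln(1 − 0.592592) = 0.673455 ≈ 0.6735.
Sp2–Sp3: 7/18 sites differ → p ≈ 0.388889, d = −0.75 ln(1 − 0.518519) = 0.548166 ≈ 0.5482.

d(Sp1,Sp2) = 0.5482, d(Sp1,Sp3) = 0.6735, d(Sp2,Sp3) = 0.5482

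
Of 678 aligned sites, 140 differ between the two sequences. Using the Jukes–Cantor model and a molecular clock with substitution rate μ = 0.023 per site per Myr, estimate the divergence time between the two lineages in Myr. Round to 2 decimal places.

5.25

p = 140/678 ≈ 0.20649.
d = −(3/4) ln(1 − 4p/3) = −0.75 ln(1 − 0.27532) = −0.75 ln(0.72468)
  = −0.75 × (-0.322025) = 0.241519 substitutions/site.
Under a molecular clock d = 2μt, so t = d/(2μ) = 0.241519 / (2 × 0.023) = 5.25 Myr.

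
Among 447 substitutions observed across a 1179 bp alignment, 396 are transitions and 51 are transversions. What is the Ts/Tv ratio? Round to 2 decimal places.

7.76

R = 396/51 = 7.764705… ≈ 7.76 (to 2 d.p.).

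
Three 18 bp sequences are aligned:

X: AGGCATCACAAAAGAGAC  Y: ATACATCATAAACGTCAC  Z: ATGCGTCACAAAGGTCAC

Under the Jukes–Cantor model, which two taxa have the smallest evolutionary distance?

X–Y: 6/18 differ, p = 0.333, d = 0.441.
X–Z: 5/18 differ, p = 0.278, d = 0.347.
Y–Z: 4/18 differ, p = 0.222, d = 0.264.
The smallest distance is between Y and Z.

Y and Z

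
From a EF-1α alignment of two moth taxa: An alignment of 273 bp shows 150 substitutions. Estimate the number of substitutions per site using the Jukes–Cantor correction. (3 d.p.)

p = 150/273 ≈ 0.549451.
d = −(3/4) ln(1 − 4p/3) = −0.75 ln(1 − 0.732601) = −0.75 ln(0.267399)
  = −0.75 × (-1.319013) = 0.989260 substitutions/site.

0.989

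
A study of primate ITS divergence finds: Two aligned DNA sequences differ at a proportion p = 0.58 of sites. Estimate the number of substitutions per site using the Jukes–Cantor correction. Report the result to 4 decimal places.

1.1132

d = −(3/4) ln(1 − 4p/3) = −0.75 ln(1 − 0.773333) = −0.75 ln(0.226667)
  = −0.75 × (-1.484273) = 1.113205 substitutions/site.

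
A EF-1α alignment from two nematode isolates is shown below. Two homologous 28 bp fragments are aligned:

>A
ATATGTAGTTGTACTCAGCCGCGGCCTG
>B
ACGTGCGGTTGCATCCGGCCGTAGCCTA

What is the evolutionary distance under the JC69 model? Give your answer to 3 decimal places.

0.556

The sequences differ at 11 of 28 sites, so p = 11/28 ≈ 0.392857.
d = −(3/4) ln(1 − 4p/3) = −0.75 ln(1 − 0.523809) = −0.75 ln(0.476191)
  = −0.75 × (-0.741936) = 0.556452 substitutions/site.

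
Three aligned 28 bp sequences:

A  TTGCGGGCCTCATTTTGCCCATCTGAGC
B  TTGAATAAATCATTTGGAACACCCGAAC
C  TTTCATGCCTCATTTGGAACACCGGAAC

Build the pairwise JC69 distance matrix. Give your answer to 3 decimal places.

d(A,B) = 0.635, d(A,C) = 0.420, d(B,C) = 0.252

A–B: 12/28 sites differ → p ≈ 0.428571, d = −0.75 ln(1 − 0.571428) = 0.635472 ≈ 0.635.
A–C: 9/28 sites differ → p ≈ 0.321429, d = −0.75 ln(1 − 0.428572) = 0.419713 ≈ 0.420.
B–C: 6/28 sites differ → p ≈ 0.214286, d = −0.75 ln(1 − 0.285715) = 0.252355 ≈ 0.252.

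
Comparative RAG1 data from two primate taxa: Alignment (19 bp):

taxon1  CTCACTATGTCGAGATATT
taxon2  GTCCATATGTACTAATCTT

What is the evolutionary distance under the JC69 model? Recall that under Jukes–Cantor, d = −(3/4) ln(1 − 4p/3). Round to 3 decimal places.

0.618

The sequences differ at 8 of 19 sites (1, 4, 5, 11, 12, 13, 14, 17), so p = 8/19 ≈ 0.421053.
d = −(3/4) ln(1 − 4p/3) = −0.75 ln(1 − 0.561404) = −0.75 ln(0.438596)
  = −0.75 × (-0.824177) = 0.618133 substitutions/site.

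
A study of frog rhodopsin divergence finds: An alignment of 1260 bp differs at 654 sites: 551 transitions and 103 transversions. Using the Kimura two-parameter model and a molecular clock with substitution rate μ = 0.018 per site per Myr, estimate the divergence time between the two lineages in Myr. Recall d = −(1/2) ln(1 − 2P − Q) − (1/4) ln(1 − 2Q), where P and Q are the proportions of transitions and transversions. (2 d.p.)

P = 551/1260 ≈ 0.437302 and Q = 103/1260 ≈ 0.081746.
Under the Kimura two-parameter model, d = −½ ln(1 − 2P − Q) − ¼ ln(1 − 2Q).
1 − 2P − Q = 0.04365, giving −½ ln(0.04365) = 1.565776.
1 − 2Q = 0.836508, giving −¼ ln(0.836508) = 0.044630.
d = 1.565776 + 0.044630 = 1.610406.
Under a molecular clock d = 2μt, so t = d/(2μ) = 1.610406 / (2 × 0.018) = 44.73 Myr.

44.73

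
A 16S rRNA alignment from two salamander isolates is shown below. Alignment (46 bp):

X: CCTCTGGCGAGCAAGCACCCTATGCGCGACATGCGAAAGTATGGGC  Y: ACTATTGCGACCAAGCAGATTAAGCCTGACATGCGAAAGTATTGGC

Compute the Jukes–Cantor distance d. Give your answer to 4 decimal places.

0.2880

The sequences differ at 11 of 46 sites, so p = 11/46 ≈ 0.23913.
d = −(3/4) ln(1 − 4p/3) = −0.75 ln(1 − 0.31884) = −0.75 ln(0.68116)
  = −0.75 × (-0.383958) = 0.287969 substitutions/site.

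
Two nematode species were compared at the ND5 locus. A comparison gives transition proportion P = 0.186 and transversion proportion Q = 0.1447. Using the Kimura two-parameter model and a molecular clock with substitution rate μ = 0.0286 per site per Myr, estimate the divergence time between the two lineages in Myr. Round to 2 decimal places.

7.85

Under the Kimura two-parameter model, d = −½ ln(1 − 2P − Q) − ¼ ln(1 − 2Q).
1 − 2P − Q = 0.4833, giving −½ ln(0.4833) = 0.363559.
1 − 2Q = 0.7106, giving −¼ ln(0.7106) = 0.085411.
d = 0.363559 + 0.085411 = 0.448970.
Under a molecular clock d = 2μt, so t = d/(2μ) = 0.448970 / (2 × 0.0286) = 7.85 Myr.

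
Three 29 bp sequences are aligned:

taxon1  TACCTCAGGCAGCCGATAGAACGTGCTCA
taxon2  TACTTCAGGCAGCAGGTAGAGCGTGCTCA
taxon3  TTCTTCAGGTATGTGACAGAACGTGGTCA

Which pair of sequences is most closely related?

taxon1–taxon2: 4/29 differ, p = 0.138, d = 0.152.
taxon1–taxon3: 8/29 differ, p = 0.276, d = 0.344.
taxon2–taxon3: 9/29 differ, p = 0.310, d = 0.401.
The smallest distance is between taxon1 and taxon2.

taxon1 and taxon2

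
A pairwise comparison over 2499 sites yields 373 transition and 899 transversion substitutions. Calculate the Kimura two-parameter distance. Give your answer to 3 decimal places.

P = 373/2499 ≈ 0.14926 and Q = 899/2499 ≈ 0.359744.
Under the Kimura two-parameter model, d = −½ ln(1 − 2P − Q) − ¼ ln(1 − 2Q).
1 − 2P − Q = 0.341736, giving −½ ln(0.341736) = 0.536858.
1 − 2Q = 0.280512, giving −¼ ln(0.280512) = 0.317785.
d = 0.536858 + 0.317785 = 0.854643.

0.855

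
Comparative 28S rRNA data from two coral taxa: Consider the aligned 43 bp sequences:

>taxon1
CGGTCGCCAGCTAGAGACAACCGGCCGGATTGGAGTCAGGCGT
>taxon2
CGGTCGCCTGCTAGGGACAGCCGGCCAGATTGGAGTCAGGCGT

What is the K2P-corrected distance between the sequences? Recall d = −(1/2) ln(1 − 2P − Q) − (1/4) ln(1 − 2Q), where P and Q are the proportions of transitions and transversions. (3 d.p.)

Of 43 sites, 3 differences are transitions and 1 are transversions, so P = 3/43 ≈ 0.069767 and Q = 1/43 ≈ 0.023256.
Under the Kimura two-parameter model, d = −½ ln(1 − 2P − Q) − ¼ ln(1 − 2Q).
1 − 2P − Q = 0.83721, giving −½ ln(0.83721) = 0.088840.
1 − 2Q = 0.953488, giving −¼ ln(0.953488) = 0.011907.
d = 0.088840 + 0.011907 = 0.100747.

0.101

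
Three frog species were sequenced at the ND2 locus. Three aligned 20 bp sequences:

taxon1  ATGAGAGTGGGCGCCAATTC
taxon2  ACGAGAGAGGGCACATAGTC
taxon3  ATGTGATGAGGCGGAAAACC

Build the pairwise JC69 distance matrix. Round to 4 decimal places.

taxon1–taxon2: 6/20 sites differ → p = 0.3, d = −0.75 ln(1 − 0.4) = 0.383119 ≈ 0.3831.
taxon1–taxon3: 8/20 sites differ → p = 0.4, d = −0.75 ln(1 − 0.533333) = 0.571605 ≈ 0.5716.
taxon2–taxon3: 10/20 sites differ → p = 0.5, d = −0.75 ln(1 − 0.666667) = 0.823960 ≈ 0.8240.

d(taxon1,taxon2) = 0.3831, d(taxon1,taxon3) = 0.5716, d(taxon2,taxon3) = 0.8240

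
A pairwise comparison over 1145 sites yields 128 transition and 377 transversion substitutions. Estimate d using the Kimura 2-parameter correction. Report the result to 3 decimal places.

P = 128/1145 ≈ 0.11179 and Q = 377/1145 ≈ 0.329258.
Under the Kimura two-parameter model, d = −½ ln(1 − 2P − Q) − ¼ ln(1 − 2Q).
1 − 2P − Q = 0.447162, giving −½ ln(0.447162) = 0.402417.
1 − 2Q = 0.341484, giving −¼ ln(0.341484) = 0.268614.
d = 0.402417 + 0.268614 = 0.671031.

0.671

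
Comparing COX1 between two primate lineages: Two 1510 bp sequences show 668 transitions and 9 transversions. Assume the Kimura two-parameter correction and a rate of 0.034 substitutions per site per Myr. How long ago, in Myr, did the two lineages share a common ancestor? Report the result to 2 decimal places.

16.32

P = 668/1510 ≈ 0.442384 and Q = 9/1510 ≈ 0.00596.
Under the Kimura two-parameter model, d = −½ ln(1 − 2P − Q) − ¼ ln(1 − 2Q).
1 − 2P − Q = 0.109272, giving −½ ln(0.109272) = 1.106958.
1 − 2Q = 0.98808, giving −¼ ln(0.98808) = 0.002998.
d = 1.106958 + 0.002998 = 1.109956.
Under a molecular clock d = 2μt, so t = d/(2μ) = 1.109956 / (2 × 0.034) = 16.32 Myr.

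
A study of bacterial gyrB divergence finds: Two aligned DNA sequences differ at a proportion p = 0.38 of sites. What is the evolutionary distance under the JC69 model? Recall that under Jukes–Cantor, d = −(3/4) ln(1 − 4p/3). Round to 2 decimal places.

d = −(3/4) ln(1 − 4p/3) = −0.75 ln(1 − 0.506667) = −0.75 ln(0.493333)
  = −0.75 × (-0.706571) = 0.529928 substitutions/site.

0.53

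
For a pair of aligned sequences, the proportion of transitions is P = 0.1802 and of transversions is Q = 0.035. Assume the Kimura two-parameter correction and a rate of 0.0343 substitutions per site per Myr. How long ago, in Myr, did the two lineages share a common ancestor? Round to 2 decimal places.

3.93

Under the Kimura two-parameter model, d = −½ ln(1 − 2P − Q) − ¼ ln(1 − 2Q).
1 − 2P − Q = 0.6046, giving −½ ln(0.6046) = 0.251594.
1 − 2Q = 0.93, giving −¼ ln(0.93) = 0.018143.
d = 0.251594 + 0.018143 = 0.269737.
Under a molecular clock d = 2μt, so t = d/(2μ) = 0.269737 / (2 × 0.0343) = 3.93 Myr.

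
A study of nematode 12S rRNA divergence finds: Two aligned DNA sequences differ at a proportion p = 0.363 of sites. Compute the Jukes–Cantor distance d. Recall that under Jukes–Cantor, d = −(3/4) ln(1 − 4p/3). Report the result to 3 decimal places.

d = −(3/4) ln(1 − 4p/3) = −0.75 ln(1 − 0.484) = −0.75 ln(0.516)
  = −0.75 × (-0.661649) = 0.496237 substitutions/site.

0.496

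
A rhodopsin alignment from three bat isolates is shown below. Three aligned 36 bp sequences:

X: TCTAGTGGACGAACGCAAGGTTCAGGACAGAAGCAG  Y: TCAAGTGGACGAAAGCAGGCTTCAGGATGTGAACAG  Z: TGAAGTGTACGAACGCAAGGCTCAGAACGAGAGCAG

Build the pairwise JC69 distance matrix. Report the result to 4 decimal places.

d(X,Y) = 0.3041, d(X,Z) = 0.2635, d(Y,Z) = 0.3470

X–Y: 9/36 sites differ → p = 0.25, d = −0.75 ln(1 − 0.333333) = 0.304098 ≈ 0.3041.
X–Z: 8/36 sites differ → p ≈ 0.222222, d = −0.75 ln(1 − 0.296296) = 0.263548 ≈ 0.2635.
Y–Z: 10/36 sites differ → p ≈ 0.277778, d = −0.75 ln(1 − 0.370371) = 0.346968 ≈ 0.3470.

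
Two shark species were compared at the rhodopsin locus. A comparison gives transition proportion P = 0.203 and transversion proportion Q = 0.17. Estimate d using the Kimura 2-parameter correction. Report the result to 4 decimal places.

Under the Kimura two-parameter model, d = −½ ln(1 − 2P − Q) − ¼ ln(1 − 2Q).
1 − 2P − Q = 0.424, giving −½ ln(0.424) = 0.429011.
1 − 2Q = 0.66, giving −¼ ln(0.66) = 0.103879.
d = 0.429011 + 0.103879 = 0.532890.

0.5329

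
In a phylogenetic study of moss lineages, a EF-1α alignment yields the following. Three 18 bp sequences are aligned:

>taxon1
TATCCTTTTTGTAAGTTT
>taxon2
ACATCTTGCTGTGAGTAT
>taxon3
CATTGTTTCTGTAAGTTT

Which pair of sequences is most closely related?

taxon1–taxon2: 8/18 differ, p = 0.444, d = 0.673.
taxon1–taxon3: 4/18 differ, p = 0.222, d = 0.264.
taxon2–taxon3: 7/18 differ, p = 0.389, d = 0.548.
The smallest distance is between taxon1 and taxon3.

taxon1 and taxon3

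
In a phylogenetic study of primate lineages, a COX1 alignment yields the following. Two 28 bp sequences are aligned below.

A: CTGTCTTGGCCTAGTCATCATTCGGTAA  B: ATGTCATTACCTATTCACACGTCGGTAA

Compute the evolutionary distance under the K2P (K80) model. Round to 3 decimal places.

Of 28 sites, 2 differences are transitions and 7 are transversions, so P = 2/28 ≈ 0.071429 and Q = 7/28 = 0.25.
Under the Kimura two-parameter model, d = −½ ln(1 − 2P − Q) − ¼ ln(1 − 2Q).
1 − 2P − Q = 0.607142, giving −½ ln(0.607142) = 0.249496.
1 − 2Q = 0.5, giving −¼ ln(0.5) = 0.173287.
d = 0.249496 + 0.173287 = 0.422783.

0.423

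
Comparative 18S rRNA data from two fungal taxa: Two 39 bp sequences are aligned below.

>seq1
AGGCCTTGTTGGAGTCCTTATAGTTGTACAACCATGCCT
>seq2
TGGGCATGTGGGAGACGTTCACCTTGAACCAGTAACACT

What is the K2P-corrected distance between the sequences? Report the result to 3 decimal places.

0.739

Of 39 sites, 1 differences are transitions and 16 are transversions, so P = 1/39 ≈ 0.025641 and Q = 16/39 ≈ 0.410256.
Under the Kimura two-parameter model, d = −½ ln(1 − 2P − Q) − ¼ ln(1 − 2Q).
1 − 2P − Q = 0.538462, giving −½ ln(0.538462) = 0.309519.
1 − 2Q = 0.179488, giving −¼ ln(0.179488) = 0.429412.
d = 0.309519 + 0.429412 = 0.738931.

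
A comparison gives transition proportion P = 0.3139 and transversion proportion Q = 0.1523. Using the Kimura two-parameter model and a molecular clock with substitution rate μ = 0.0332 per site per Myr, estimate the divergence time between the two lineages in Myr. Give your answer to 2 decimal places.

Under the Kimura two-parameter model, d = −½ ln(1 − 2P − Q) − ¼ ln(1 − 2Q).
1 − 2P − Q = 0.2199, giving −½ ln(0.2199) = 0.757291.
1 − 2Q = 0.6954, giving −¼ ln(0.6954) = 0.090817.
d = 0.757291 + 0.090817 = 0.848108.
Under a molecular clock d = 2μt, so t = d/(2μ) = 0.848108 / (2 × 0.0332) = 12.77 Myr.

12.77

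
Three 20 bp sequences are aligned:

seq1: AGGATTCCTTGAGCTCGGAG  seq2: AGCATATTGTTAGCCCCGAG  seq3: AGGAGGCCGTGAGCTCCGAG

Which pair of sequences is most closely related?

seq1 and seq3

seq1–seq2: 8/20 differ, p = 0.400, d = 0.572.
seq1–seq3: 4/20 differ, p = 0.200, d = 0.233.
seq2–seq3: 7/20 differ, p = 0.350, d = 0.471.
The smallest distance is between seq1 and seq3.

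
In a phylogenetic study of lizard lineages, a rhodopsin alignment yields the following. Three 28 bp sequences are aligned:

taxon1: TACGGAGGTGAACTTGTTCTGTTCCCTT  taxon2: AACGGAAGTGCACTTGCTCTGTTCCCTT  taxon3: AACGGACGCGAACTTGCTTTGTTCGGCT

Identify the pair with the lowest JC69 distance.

taxon1–taxon2: 4/28 differ, p = 0.143, d = 0.158.
taxon1–taxon3: 8/28 differ, p = 0.286, d = 0.360.
taxon2–taxon3: 7/28 differ, p = 0.250, d = 0.304.
The smallest distance is between taxon1 and taxon2.

taxon1 and taxon2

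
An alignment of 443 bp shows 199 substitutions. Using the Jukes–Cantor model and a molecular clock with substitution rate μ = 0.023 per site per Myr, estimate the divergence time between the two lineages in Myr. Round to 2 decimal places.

p = 199/443 ≈ 0.44921.
d = −(3/4) ln(1 − 4p/3) = −0.75 ln(1 − 0.598947) = −0.75 ln(0.401053)
  = −0.75 × (-0.913662) = 0.685247 substitutions/site.
Under a molecular clock d = 2μt, so t = d/(2μ) = 0.685247 / (2 × 0.023) = 14.90 Myr.

14.90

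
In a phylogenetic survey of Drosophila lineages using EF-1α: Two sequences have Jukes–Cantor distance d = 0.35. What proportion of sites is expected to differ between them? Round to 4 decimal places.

0.2797

p = (3/4)(1 − e^(−4d/3)) = 0.75 × (1 − e^(-0.466667)) = 0.75 × (1 − 0.627089) = 0.279683.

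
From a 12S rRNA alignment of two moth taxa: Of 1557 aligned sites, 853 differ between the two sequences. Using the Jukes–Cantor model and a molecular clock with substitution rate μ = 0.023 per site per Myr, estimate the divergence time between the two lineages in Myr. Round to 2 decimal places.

21.38

p = 853/1557 ≈ 0.547848.
d = −(3/4) ln(1 − 4p/3) = −0.75 ln(1 − 0.730464) = −0.75 ln(0.269536)
  = −0.75 × (-1.311053) = 0.983290 substitutions/site.
Under a molecular clock d = 2μt, so t = d/(2μ) = 0.983290 / (2 × 0.023) = 21.38 Myr.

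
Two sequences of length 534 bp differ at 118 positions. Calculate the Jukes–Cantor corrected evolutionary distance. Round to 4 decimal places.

p = 118/534 ≈ 0.220974.
d = −(3/4) ln(1 − 4p/3) = −0.75 ln(1 − 0.294632) = −0.75 ln(0.705368)
  = −0.75 × (-0.349036) = 0.261777 substitutions/site.

0.2618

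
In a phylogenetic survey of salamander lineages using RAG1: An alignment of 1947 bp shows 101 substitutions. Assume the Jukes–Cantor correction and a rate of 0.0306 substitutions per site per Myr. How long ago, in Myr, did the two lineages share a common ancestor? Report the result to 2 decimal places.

0.88

p = 101/1947 ≈ 0.051875.
d = −(3/4) ln(1 − 4p/3) = −0.75 ln(1 − 0.069167) = −0.75 ln(0.930833)
  = −0.75 × (-0.071675) = 0.053756 substitutions/site.
Under a molecular clock d = 2μt, so t = d/(2μ) = 0.053756 / (2 × 0.0306) = 0.88 Myr.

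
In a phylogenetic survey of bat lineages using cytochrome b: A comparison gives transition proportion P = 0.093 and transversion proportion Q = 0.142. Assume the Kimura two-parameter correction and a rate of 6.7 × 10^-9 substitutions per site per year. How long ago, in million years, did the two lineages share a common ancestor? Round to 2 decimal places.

Under the Kimura two-parameter model, d = −½ ln(1 − 2P − Q) − ¼ ln(1 − 2Q).
1 − 2P − Q = 0.672, giving −½ ln(0.672) = 0.198748.
1 − 2Q = 0.716, giving −¼ ln(0.716) = 0.083519.
d = 0.198748 + 0.083519 = 0.282267.
Under a molecular clock d = 2μt, so t = d/(2μ) = 0.282267 / (2 × 6.7 × 10^-9) = 21.06 million years.

21.06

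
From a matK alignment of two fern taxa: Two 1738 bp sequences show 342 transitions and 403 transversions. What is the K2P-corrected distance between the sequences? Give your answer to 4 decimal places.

P = 342/1738 ≈ 0.196778 and Q = 403/1738 ≈ 0.231876.
Under the Kimura two-parameter model, d = −½ ln(1 − 2P − Q) − ¼ ln(1 − 2Q).
1 − 2P − Q = 0.374568, giving −½ ln(0.374568) = 0.490991.
1 − 2Q = 0.536248, giving −¼ ln(0.536248) = 0.155790.
d = 0.490991 + 0.155790 = 0.646781.

0.6468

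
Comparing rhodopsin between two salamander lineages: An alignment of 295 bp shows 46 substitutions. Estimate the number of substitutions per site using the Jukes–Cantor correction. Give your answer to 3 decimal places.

0.175

p = 46/295 ≈ 0.155932.
d = −(3/4) ln(1 − 4p/3) = −0.75 ln(1 − 0.207909) = −0.75 ln(0.792091)
  = −0.75 × (-0.233079) = 0.174809 substitutions/site.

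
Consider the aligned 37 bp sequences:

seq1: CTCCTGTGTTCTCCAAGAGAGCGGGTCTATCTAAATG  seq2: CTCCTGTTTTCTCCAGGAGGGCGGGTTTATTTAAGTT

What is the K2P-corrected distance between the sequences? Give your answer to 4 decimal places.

0.2246

Of 37 sites, 5 differences are transitions and 2 are transversions, so P = 5/37 ≈ 0.135135 and Q = 2/37 ≈ 0.054054.
Under the Kimura two-parameter model, d = −½ ln(1 − 2P − Q) − ¼ ln(1 − 2Q).
1 − 2P − Q = 0.675676, giving −½ ln(0.675676) = 0.196021.
1 − 2Q = 0.891892, giving −¼ ln(0.891892) = 0.028603.
d = 0.196021 + 0.028603 = 0.224624.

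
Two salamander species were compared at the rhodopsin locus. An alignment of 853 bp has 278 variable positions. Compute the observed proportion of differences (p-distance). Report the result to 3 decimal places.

p = 278/853 = 0.325908… ≈ 0.326 (to 3 d.p.).

0.326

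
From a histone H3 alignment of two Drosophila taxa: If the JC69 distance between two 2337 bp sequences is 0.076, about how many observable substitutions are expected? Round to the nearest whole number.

Invert JC69: p = (3/4)(1 − e^(−4d/3)) = 0.75 × (1 − e^(-0.101333)) = 0.75 × (1 − 0.903632) = 0.072276.
Expected differing sites = pL ≈ 0.072276 × 2337 = 168.909012 ≈ 169.

169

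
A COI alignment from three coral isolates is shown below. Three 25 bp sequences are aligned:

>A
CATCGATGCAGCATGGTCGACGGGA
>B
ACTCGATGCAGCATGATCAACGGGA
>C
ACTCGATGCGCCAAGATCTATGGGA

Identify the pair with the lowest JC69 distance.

A and B

A–B: 4/25 differ, p = 0.160, d = 0.180.
A–C: 8/25 differ, p = 0.320, d = 0.417.
B–C: 5/25 differ, p = 0.200, d = 0.233.
The smallest distance is between A and B.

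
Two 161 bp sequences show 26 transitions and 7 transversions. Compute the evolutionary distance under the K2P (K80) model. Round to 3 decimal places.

0.251

P = 26/161 ≈ 0.161491 and Q = 7/161 ≈ 0.043478.
Under the Kimura two-parameter model, d = −½ ln(1 − 2P − Q) − ¼ ln(1 − 2Q).
1 − 2P − Q = 0.63354, giving −½ ln(0.63354) = 0.228216.
1 − 2Q = 0.913044, giving −¼ ln(0.913044) = 0.022743.
d = 0.228216 + 0.022743 = 0.250959.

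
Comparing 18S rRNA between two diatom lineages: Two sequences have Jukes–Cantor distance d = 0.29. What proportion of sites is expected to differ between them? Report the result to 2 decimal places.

0.24

p = (3/4)(1 − e^(−4d/3)) = 0.75 × (1 − e^(-0.386667)) = 0.75 × (1 − 0.679317) = 0.240512.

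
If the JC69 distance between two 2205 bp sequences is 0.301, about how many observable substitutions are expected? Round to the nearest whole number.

Invert JC69: p = (3/4)(1 − e^(−4d/3)) = 0.75 × (1 − e^(-0.401333)) = 0.75 × (1 − 0.669427) = 0.247930.
Expected differing sites = pL ≈ 0.247930 × 2205 = 546.68565 ≈ 547.

547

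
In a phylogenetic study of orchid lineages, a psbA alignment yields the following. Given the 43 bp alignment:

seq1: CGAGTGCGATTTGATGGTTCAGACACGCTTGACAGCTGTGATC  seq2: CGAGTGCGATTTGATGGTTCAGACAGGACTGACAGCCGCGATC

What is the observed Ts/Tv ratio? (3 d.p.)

Transitions are A↔G and C↔T; transversions are all other mismatches.
Transitions: 3. Transversions: 2.
R = 3/2 = 1.500.

1.500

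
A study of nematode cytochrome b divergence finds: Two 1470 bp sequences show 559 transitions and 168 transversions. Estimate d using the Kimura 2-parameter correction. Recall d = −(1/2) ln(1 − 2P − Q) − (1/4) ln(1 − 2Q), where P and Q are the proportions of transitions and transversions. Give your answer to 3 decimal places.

1.104

P = 559/1470 ≈ 0.380272 and Q = 168/1470 ≈ 0.114286.
Under the Kimura two-parameter model, d = −½ ln(1 − 2P − Q) − ¼ ln(1 − 2Q).
1 − 2P − Q = 0.12517, giving −½ ln(0.12517) = 1.039041.
1 − 2Q = 0.771428, giving −¼ ln(0.771428) = 0.064878.
d = 1.039041 + 0.064878 = 1.103919.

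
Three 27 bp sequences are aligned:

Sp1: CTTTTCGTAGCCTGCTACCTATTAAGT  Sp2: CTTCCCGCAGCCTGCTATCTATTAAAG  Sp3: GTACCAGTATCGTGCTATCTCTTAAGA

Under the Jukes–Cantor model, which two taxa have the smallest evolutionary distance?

Sp1 and Sp2

Sp1–Sp2: 6/27 differ, p = 0.222, d = 0.264.
Sp1–Sp3: 10/27 differ, p = 0.370, d = 0.511.
Sp2–Sp3: 9/27 differ, p = 0.333, d = 0.441.
The smallest distance is between Sp1 and Sp2.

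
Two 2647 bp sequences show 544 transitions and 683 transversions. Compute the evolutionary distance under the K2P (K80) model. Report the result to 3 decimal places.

P = 544/2647 ≈ 0.205516 and Q = 683/2647 ≈ 0.258028.
Under the Kimura two-parameter model, d = −½ ln(1 − 2P − Q) − ¼ ln(1 − 2Q).
1 − 2P − Q = 0.33094, giving −½ ln(0.33094) = 0.552909.
1 − 2Q = 0.483944, giving −¼ ln(0.483944) = 0.181447.
d = 0.552909 + 0.181447 = 0.734356.

0.734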